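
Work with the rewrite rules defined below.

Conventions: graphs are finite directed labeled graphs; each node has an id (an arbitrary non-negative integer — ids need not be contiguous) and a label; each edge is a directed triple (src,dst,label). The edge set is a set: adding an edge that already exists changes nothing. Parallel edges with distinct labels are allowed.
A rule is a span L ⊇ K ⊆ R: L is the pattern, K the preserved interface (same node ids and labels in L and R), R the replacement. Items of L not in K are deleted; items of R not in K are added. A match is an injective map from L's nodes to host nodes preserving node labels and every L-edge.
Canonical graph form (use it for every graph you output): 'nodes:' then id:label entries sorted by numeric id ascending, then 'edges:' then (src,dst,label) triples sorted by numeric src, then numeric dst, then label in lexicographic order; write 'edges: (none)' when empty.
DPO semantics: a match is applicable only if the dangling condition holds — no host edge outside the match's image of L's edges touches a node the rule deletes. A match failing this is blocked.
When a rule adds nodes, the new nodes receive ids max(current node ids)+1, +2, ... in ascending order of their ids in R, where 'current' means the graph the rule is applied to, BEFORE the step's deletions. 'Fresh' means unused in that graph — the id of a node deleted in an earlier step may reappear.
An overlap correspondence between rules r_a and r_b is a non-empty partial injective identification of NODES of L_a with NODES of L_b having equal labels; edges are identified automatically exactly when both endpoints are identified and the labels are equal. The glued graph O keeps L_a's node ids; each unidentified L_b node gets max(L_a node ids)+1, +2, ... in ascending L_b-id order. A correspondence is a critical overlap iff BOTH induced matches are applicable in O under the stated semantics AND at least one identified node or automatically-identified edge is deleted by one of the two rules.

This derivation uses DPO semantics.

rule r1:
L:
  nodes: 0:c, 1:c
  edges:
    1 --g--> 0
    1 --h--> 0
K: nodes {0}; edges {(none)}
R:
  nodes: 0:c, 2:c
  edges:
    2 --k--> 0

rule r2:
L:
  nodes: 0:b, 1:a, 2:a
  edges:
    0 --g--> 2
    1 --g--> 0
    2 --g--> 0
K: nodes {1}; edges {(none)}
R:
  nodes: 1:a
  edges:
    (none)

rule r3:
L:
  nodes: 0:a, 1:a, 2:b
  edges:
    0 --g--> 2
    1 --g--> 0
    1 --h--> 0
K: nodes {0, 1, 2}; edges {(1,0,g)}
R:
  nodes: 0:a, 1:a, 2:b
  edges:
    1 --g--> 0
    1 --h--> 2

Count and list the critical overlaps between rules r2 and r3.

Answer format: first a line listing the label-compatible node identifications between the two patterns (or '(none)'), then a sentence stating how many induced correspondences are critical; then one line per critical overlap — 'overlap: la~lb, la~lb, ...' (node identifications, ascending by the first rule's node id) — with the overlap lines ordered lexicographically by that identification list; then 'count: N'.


label-compatible node identifications between L(r2) and L(r3): 0~2, 1~0, 1~1, 2~0, 2~1
1 of the induced correspondences is a critical overlap of r2 and r3.
overlap: 0~2, 1~0
count: 1


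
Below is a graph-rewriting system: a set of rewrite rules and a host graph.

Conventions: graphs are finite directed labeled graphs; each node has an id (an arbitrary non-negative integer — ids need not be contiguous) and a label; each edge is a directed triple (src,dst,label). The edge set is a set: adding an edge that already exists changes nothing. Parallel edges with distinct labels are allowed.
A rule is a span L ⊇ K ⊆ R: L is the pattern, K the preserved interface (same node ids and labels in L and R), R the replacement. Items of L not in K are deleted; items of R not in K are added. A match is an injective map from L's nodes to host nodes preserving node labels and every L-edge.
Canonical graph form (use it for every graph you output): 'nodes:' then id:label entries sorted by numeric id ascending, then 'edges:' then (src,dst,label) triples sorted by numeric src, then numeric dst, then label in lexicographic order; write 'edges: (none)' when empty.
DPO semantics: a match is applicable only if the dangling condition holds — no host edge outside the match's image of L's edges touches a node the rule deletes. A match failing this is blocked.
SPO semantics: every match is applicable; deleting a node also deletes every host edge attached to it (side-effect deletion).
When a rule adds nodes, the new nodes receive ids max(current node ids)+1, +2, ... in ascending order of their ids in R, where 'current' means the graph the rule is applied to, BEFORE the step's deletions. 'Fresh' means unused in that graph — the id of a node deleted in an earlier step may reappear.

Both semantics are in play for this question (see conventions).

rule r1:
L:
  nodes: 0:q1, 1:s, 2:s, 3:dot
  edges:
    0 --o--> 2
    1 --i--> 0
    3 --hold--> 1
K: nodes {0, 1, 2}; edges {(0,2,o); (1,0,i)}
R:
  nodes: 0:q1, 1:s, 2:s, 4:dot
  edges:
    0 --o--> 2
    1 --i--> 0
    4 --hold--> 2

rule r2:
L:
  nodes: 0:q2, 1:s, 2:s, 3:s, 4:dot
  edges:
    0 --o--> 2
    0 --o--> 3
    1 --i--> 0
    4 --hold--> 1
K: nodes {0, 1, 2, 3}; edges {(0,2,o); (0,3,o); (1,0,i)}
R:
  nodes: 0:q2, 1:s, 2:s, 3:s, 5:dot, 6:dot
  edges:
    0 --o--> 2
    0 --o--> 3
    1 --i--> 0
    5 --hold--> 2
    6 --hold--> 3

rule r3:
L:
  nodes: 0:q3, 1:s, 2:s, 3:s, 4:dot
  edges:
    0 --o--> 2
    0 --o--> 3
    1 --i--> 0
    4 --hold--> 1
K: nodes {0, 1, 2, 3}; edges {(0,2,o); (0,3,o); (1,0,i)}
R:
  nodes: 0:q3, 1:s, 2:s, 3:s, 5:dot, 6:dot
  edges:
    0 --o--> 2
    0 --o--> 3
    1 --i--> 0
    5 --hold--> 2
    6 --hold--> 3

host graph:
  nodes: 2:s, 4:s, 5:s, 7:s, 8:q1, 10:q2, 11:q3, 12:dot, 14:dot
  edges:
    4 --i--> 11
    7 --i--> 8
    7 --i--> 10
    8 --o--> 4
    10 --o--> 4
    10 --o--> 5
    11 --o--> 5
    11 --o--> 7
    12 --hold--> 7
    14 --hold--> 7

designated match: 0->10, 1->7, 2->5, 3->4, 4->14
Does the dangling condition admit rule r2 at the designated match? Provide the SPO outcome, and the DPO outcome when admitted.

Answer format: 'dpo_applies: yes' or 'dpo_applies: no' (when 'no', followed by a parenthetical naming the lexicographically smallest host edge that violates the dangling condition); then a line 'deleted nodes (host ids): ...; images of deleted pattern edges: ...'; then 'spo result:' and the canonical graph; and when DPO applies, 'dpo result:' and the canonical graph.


dpo_applies: yes
deleted nodes (host ids): 14; images of deleted pattern edges: (14,7,hold)
spo result:
nodes: 2:s, 4:s, 5:s, 7:s, 8:q1, 10:q2, 11:q3, 12:dot, 15:dot, 16:dot
edges: (4,11,i); (7,8,i); (7,10,i); (8,4,o); (10,4,o); (10,5,o); (11,5,o); (11,7,o); (12,7,hold); (15,5,hold); (16,4,hold)
dpo result:
nodes: 2:s, 4:s, 5:s, 7:s, 8:q1, 10:q2, 11:q3, 12:dot, 15:dot, 16:dot
edges: (4,11,i); (7,8,i); (7,10,i); (8,4,o); (10,4,o); (10,5,o); (11,5,o); (11,7,o); (12,7,hold); (15,5,hold); (16,4,hold)


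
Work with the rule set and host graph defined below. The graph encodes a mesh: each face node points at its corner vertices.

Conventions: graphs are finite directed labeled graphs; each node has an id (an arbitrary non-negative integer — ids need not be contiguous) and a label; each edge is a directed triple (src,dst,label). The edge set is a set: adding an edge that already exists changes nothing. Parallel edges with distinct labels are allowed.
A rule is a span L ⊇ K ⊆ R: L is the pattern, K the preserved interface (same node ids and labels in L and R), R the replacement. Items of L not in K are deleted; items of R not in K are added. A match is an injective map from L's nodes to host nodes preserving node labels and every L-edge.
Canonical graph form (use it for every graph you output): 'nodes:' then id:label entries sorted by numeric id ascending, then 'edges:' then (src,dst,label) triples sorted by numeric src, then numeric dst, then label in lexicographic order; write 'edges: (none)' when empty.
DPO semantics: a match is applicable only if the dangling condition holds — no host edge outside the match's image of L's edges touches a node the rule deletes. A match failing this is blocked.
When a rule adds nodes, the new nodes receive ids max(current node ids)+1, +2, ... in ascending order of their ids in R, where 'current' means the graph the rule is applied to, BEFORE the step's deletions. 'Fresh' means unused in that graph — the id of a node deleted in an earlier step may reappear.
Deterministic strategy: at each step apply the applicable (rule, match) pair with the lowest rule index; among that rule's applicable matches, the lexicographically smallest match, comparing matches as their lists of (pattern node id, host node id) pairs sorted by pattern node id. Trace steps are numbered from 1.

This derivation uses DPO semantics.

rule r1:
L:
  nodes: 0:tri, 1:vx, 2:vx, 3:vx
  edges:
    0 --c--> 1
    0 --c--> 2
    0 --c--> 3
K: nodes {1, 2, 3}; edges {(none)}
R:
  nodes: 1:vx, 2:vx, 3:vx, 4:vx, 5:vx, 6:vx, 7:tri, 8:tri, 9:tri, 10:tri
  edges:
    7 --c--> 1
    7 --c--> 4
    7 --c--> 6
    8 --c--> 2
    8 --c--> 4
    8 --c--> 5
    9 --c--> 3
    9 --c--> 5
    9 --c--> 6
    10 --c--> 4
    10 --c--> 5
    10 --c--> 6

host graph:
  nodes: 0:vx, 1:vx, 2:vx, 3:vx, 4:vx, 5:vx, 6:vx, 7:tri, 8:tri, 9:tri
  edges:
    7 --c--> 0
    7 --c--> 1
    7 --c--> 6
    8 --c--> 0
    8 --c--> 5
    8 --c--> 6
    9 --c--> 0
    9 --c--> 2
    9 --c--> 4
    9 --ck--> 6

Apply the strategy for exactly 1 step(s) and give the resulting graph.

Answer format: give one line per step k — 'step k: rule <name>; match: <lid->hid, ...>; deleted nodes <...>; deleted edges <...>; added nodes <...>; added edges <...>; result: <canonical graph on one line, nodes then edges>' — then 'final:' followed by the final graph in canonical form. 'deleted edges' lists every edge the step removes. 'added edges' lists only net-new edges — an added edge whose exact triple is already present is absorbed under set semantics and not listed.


step 1: rule r1; match: 0->7, 1->0, 2->1, 3->6; deleted nodes 7; deleted edges (7,0,c); (7,1,c); (7,6,c); added nodes 10, 11, 12, 13, 14, 15, 16; added edges (13,0,c); (13,10,c); (13,12,c); (14,1,c); (14,10,c); (14,11,c); (15,6,c); (15,11,c); (15,12,c); (16,10,c); (16,11,c); (16,12,c); result: nodes: 0:vx, 1:vx, 2:vx, 3:vx, 4:vx, 5:vx, 6:vx, 8:tri, 9:tri, 10:vx, 11:vx, 12:vx, 13:tri, 14:tri, 15:tri, 16:tri edges: (8,0,c); (8,5,c); (8,6,c); (9,0,c); (9,2,c); (9,4,c); (9,6,ck); (13,0,c); (13,10,c); (13,12,c); (14,1,c); (14,10,c); (14,11,c); (15,6,c); (15,11,c); (15,12,c); (16,10,c); (16,11,c); (16,12,c)
final:
nodes: 0:vx, 1:vx, 2:vx, 3:vx, 4:vx, 5:vx, 6:vx, 8:tri, 9:tri, 10:vx, 11:vx, 12:vx, 13:tri, 14:tri, 15:tri, 16:tri
edges: (8,0,c); (8,5,c); (8,6,c); (9,0,c); (9,2,c); (9,4,c); (9,6,ck); (13,0,c); (13,10,c); (13,12,c); (14,1,c); (14,10,c); (14,11,c); (15,6,c); (15,11,c); (15,12,c); (16,10,c); (16,11,c); (16,12,c)


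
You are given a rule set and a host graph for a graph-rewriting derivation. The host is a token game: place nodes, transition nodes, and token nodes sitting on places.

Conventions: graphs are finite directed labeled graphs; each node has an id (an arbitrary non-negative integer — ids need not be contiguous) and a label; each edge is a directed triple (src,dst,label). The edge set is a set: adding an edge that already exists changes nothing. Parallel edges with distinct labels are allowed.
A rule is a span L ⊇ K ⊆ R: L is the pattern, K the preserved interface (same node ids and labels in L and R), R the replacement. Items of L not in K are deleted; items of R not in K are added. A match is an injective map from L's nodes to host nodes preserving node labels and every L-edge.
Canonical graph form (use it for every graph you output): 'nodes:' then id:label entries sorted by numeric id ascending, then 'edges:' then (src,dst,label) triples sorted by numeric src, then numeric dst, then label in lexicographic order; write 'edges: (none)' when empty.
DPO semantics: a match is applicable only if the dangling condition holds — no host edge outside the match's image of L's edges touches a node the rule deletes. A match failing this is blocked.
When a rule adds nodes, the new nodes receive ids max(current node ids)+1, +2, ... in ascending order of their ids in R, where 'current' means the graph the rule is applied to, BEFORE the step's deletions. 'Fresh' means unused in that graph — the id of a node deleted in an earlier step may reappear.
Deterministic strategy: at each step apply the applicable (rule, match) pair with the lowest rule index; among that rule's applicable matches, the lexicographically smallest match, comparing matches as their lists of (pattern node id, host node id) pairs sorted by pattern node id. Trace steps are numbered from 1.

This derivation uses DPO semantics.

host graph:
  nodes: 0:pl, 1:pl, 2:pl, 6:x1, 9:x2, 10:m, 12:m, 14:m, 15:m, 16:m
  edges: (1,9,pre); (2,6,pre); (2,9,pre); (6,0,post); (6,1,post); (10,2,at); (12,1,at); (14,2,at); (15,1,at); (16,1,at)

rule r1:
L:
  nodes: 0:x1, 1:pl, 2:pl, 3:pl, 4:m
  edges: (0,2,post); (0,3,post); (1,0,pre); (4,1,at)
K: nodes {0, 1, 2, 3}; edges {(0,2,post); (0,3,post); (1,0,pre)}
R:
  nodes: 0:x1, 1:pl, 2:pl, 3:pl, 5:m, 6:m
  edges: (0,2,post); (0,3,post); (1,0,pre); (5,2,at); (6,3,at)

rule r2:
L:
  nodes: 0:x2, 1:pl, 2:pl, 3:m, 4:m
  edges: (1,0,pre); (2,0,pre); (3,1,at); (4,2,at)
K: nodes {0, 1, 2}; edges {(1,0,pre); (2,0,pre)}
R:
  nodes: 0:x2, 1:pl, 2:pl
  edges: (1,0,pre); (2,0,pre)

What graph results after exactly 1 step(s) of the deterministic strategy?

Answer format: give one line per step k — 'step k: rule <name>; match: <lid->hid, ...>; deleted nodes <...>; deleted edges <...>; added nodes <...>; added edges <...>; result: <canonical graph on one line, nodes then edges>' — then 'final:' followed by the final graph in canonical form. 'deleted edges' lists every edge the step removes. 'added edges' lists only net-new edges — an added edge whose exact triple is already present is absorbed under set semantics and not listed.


step 1: rule r1; match: 0->6, 1->2, 2->0, 3->1, 4->10; deleted nodes 10; deleted edges (10,2,at); added nodes 17, 18; added edges (17,0,at); (18,1,at); result: nodes: 0:pl, 1:pl, 2:pl, 6:x1, 9:x2, 12:m, 14:m, 15:m, 16:m, 17:m, 18:m edges: (1,9,pre); (2,6,pre); (2,9,pre); (6,0,post); (6,1,post); (12,1,at); (14,2,at); (15,1,at); (16,1,at); (17,0,at); (18,1,at)
final:
nodes: 0:pl, 1:pl, 2:pl, 6:x1, 9:x2, 12:m, 14:m, 15:m, 16:m, 17:m, 18:m
edges: (1,9,pre); (2,6,pre); (2,9,pre); (6,0,post); (6,1,post); (12,1,at); (14,2,at); (15,1,at); (16,1,at); (17,0,at); (18,1,at)


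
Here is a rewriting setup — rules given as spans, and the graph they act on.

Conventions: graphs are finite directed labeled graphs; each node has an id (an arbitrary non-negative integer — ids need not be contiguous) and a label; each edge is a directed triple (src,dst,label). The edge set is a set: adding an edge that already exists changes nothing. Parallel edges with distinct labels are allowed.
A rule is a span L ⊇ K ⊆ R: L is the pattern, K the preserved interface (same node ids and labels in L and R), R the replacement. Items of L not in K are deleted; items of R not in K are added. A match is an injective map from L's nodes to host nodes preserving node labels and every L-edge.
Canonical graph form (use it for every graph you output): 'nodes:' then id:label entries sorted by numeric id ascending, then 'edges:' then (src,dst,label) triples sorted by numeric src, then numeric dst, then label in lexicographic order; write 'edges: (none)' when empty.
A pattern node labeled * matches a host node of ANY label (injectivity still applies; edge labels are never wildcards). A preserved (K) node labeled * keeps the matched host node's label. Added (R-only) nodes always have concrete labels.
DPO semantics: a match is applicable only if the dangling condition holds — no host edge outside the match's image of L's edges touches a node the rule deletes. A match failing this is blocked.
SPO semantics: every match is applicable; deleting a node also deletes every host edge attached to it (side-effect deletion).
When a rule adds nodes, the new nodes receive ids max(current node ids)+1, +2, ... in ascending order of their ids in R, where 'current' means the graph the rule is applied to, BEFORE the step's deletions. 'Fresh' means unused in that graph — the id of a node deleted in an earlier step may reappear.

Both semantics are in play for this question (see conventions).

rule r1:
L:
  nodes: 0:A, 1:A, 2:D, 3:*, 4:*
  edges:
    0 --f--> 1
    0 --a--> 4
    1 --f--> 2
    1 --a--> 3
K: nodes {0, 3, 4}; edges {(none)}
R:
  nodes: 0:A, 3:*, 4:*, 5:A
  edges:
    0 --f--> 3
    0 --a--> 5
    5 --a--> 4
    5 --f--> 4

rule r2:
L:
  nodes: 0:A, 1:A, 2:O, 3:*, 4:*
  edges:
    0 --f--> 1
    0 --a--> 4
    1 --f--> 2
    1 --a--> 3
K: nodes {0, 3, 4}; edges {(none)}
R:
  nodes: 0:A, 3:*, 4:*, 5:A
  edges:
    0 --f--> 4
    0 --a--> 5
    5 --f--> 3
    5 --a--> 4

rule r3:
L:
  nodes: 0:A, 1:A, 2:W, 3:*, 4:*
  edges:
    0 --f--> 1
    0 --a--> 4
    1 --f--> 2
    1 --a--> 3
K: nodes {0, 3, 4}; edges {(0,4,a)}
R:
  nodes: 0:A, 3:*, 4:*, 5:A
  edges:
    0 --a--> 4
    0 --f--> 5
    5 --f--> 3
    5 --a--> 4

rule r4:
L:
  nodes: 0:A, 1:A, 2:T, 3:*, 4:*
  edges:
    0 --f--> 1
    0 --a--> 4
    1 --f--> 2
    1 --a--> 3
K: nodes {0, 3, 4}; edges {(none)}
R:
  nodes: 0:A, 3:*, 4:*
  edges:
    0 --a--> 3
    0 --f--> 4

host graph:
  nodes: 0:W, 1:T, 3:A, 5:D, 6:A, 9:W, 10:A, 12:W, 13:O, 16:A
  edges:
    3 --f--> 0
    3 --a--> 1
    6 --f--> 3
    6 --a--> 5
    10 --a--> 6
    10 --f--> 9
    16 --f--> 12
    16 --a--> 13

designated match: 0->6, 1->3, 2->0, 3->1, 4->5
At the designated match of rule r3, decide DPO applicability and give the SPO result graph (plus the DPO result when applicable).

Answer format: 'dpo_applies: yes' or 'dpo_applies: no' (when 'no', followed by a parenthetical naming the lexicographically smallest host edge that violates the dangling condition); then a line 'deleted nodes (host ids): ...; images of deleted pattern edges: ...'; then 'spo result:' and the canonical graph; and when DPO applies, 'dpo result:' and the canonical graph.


dpo_applies: yes
deleted nodes (host ids): 0, 3; images of deleted pattern edges: (3,0,f); (3,1,a); (6,3,f)
spo result:
nodes: 1:T, 5:D, 6:A, 9:W, 10:A, 12:W, 13:O, 16:A, 17:A
edges: (6,5,a); (6,17,f); (10,6,a); (10,9,f); (16,12,f); (16,13,a); (17,1,f); (17,5,a)
dpo result:
nodes: 1:T, 5:D, 6:A, 9:W, 10:A, 12:W, 13:O, 16:A, 17:A
edges: (6,5,a); (6,17,f); (10,6,a); (10,9,f); (16,12,f); (16,13,a); (17,1,f); (17,5,a)


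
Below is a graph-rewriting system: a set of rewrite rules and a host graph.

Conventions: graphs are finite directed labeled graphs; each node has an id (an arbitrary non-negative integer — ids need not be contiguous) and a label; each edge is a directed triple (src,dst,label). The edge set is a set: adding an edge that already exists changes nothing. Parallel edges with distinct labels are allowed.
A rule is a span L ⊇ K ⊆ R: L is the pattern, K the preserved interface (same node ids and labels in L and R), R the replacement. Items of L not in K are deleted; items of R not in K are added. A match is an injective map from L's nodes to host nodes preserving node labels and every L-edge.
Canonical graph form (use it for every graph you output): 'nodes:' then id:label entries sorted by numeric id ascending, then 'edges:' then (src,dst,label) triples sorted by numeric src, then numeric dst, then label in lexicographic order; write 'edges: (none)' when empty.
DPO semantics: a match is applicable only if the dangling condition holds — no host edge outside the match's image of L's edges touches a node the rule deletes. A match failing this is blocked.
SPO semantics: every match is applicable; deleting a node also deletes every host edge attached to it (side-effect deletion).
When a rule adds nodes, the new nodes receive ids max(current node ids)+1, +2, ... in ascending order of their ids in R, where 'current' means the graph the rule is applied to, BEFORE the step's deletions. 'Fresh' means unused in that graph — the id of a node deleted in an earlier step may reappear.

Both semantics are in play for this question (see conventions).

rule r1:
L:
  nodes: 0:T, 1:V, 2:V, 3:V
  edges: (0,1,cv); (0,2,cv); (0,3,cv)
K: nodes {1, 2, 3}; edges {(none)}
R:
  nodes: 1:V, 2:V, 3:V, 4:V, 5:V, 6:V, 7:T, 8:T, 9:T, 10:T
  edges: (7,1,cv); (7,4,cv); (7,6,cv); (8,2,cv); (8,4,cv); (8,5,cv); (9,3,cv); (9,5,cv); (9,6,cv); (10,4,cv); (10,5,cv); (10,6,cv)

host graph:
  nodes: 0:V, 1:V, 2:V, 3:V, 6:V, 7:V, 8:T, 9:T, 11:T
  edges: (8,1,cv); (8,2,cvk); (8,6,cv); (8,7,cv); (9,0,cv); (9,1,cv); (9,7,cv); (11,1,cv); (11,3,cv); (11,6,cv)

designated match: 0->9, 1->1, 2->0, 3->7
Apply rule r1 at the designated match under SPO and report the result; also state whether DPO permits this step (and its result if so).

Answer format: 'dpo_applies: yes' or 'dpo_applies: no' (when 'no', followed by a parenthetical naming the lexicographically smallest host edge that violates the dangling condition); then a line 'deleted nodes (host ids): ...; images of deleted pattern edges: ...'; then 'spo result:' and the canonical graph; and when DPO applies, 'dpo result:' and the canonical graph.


dpo_applies: yes
deleted nodes (host ids): 9; images of deleted pattern edges: (9,0,cv); (9,1,cv); (9,7,cv)
spo result:
nodes: 0:V, 1:V, 2:V, 3:V, 6:V, 7:V, 8:T, 11:T, 12:V, 13:V, 14:V, 15:T, 16:T, 17:T, 18:T
edges: (8,1,cv); (8,2,cvk); (8,6,cv); (8,7,cv); (11,1,cv); (11,3,cv); (11,6,cv); (15,1,cv); (15,12,cv); (15,14,cv); (16,0,cv); (16,12,cv); (16,13,cv); (17,7,cv); (17,13,cv); (17,14,cv); (18,12,cv); (18,13,cv); (18,14,cv)
dpo result:
nodes: 0:V, 1:V, 2:V, 3:V, 6:V, 7:V, 8:T, 11:T, 12:V, 13:V, 14:V, 15:T, 16:T, 17:T, 18:T
edges: (8,1,cv); (8,2,cvk); (8,6,cv); (8,7,cv); (11,1,cv); (11,3,cv); (11,6,cv); (15,1,cv); (15,12,cv); (15,14,cv); (16,0,cv); (16,12,cv); (16,13,cv); (17,7,cv); (17,13,cv); (17,14,cv); (18,12,cv); (18,13,cv); (18,14,cv)


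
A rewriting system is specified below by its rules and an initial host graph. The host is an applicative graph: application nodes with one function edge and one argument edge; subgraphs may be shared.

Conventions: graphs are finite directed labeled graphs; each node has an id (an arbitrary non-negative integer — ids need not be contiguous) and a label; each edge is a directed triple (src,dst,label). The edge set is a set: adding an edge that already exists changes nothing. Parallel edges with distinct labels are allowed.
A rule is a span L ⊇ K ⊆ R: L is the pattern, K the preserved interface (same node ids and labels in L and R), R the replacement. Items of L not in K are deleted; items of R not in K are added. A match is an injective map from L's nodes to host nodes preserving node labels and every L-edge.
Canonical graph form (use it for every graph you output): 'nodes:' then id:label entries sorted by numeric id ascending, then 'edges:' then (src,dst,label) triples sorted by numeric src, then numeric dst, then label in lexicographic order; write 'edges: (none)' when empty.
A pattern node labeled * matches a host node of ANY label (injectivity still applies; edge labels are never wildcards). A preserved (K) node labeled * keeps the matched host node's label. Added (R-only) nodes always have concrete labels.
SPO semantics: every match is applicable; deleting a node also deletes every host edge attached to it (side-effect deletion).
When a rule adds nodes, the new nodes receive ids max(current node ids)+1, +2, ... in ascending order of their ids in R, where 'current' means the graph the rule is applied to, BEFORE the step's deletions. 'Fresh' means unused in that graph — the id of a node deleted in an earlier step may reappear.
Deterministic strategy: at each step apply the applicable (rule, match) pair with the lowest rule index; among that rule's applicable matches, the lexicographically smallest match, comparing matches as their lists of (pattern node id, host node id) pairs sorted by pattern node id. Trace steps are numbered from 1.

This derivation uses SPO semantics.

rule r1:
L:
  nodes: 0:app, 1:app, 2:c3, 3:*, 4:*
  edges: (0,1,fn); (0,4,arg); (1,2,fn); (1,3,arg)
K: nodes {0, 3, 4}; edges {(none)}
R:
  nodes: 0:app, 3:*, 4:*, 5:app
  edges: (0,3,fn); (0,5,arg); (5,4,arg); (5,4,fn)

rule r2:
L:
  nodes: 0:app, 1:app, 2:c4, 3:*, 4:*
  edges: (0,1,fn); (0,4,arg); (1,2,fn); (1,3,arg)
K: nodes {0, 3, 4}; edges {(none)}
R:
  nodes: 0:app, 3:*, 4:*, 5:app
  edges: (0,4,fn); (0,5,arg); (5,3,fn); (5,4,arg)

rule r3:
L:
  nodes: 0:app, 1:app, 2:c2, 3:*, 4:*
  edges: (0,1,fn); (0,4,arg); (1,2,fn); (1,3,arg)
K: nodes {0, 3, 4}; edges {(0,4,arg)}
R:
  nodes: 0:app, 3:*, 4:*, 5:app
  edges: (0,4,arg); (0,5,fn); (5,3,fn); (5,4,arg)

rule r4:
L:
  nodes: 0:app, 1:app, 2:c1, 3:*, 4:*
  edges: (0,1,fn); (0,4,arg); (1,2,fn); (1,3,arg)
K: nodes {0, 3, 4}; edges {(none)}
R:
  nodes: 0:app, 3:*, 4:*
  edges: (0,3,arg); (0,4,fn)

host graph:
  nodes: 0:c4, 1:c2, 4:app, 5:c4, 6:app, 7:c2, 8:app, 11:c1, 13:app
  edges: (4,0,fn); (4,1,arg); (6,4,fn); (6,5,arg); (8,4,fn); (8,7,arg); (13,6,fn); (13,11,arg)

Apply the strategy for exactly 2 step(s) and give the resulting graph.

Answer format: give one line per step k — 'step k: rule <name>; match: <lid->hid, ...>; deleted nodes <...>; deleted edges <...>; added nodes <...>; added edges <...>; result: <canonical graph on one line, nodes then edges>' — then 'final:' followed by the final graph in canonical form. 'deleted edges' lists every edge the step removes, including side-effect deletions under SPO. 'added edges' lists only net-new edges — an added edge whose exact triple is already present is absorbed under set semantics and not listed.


step 1: rule r2; match: 0->6, 1->4, 2->0, 3->1, 4->5; deleted nodes 0, 4; deleted edges (4,0,fn); (4,1,arg); (6,4,fn); (6,5,arg); (8,4,fn); added nodes 14; added edges (6,5,fn); (6,14,arg); (14,1,fn); (14,5,arg); result: nodes: 1:c2, 5:c4, 6:app, 7:c2, 8:app, 11:c1, 13:app, 14:app edges: (6,5,fn); (6,14,arg); (8,7,arg); (13,6,fn); (13,11,arg); (14,1,fn); (14,5,arg)
step 2: rule r2; match: 0->13, 1->6, 2->5, 3->14, 4->11; deleted nodes 5, 6; deleted edges (6,5,fn); (6,14,arg); (13,6,fn); (13,11,arg); (14,5,arg); added nodes 15; added edges (13,11,fn); (13,15,arg); (15,11,arg); (15,14,fn); result: nodes: 1:c2, 7:c2, 8:app, 11:c1, 13:app, 14:app, 15:app edges: (8,7,arg); (13,11,fn); (13,15,arg); (14,1,fn); (15,11,arg); (15,14,fn)
final:
nodes: 1:c2, 7:c2, 8:app, 11:c1, 13:app, 14:app, 15:app
edges: (8,7,arg); (13,11,fn); (13,15,arg); (14,1,fn); (15,11,arg); (15,14,fn)


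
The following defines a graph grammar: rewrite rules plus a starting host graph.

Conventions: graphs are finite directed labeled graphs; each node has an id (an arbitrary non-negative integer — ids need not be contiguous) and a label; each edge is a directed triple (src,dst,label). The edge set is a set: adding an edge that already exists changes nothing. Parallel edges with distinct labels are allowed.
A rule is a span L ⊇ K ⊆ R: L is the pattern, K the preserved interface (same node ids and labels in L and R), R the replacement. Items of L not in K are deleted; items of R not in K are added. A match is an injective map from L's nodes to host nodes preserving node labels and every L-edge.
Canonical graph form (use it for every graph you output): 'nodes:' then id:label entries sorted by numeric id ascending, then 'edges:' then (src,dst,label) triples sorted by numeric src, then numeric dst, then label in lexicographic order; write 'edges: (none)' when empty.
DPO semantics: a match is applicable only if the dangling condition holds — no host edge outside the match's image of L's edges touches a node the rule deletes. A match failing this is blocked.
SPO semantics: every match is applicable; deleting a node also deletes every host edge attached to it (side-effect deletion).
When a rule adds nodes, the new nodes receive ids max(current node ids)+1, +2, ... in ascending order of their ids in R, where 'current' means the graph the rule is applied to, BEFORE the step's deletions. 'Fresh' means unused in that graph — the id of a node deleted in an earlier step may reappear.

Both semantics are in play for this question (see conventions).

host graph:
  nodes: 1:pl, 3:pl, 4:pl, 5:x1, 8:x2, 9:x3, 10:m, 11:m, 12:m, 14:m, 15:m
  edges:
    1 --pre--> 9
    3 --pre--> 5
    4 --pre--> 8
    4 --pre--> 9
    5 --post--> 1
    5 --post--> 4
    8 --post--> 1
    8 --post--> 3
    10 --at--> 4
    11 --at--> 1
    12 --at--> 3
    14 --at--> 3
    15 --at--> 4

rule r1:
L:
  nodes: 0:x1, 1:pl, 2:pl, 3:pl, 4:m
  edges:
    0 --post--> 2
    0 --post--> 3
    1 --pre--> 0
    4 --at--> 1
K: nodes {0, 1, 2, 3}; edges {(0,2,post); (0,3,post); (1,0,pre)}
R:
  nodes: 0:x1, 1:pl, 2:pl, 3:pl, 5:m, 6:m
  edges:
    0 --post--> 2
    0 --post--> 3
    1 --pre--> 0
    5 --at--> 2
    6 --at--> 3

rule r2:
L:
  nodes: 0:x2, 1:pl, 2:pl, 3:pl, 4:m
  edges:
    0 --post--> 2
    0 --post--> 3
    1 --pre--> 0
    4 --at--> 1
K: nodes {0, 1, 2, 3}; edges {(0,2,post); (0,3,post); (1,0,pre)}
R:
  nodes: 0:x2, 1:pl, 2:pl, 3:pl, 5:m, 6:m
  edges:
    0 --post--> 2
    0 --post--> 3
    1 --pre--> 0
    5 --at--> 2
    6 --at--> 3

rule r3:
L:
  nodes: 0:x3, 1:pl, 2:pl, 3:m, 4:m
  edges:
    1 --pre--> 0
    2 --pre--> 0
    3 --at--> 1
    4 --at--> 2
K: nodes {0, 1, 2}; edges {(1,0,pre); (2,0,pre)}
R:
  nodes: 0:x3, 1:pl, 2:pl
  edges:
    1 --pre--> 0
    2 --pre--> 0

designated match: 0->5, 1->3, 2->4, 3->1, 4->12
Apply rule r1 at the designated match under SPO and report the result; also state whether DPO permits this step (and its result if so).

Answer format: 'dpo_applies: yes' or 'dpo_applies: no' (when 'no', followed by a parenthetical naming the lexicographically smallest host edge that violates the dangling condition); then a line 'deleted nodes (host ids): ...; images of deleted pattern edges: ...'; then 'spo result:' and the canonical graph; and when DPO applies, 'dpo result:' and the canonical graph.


dpo_applies: yes
deleted nodes (host ids): 12; images of deleted pattern edges: (12,3,at)
spo result:
nodes: 1:pl, 3:pl, 4:pl, 5:x1, 8:x2, 9:x3, 10:m, 11:m, 14:m, 15:m, 16:m, 17:m
edges: (1,9,pre); (3,5,pre); (4,8,pre); (4,9,pre); (5,1,post); (5,4,post); (8,1,post); (8,3,post); (10,4,at); (11,1,at); (14,3,at); (15,4,at); (16,4,at); (17,1,at)
dpo result:
nodes: 1:pl, 3:pl, 4:pl, 5:x1, 8:x2, 9:x3, 10:m, 11:m, 14:m, 15:m, 16:m, 17:m
edges: (1,9,pre); (3,5,pre); (4,8,pre); (4,9,pre); (5,1,post); (5,4,post); (8,1,post); (8,3,post); (10,4,at); (11,1,at); (14,3,at); (15,4,at); (16,4,at); (17,1,at)


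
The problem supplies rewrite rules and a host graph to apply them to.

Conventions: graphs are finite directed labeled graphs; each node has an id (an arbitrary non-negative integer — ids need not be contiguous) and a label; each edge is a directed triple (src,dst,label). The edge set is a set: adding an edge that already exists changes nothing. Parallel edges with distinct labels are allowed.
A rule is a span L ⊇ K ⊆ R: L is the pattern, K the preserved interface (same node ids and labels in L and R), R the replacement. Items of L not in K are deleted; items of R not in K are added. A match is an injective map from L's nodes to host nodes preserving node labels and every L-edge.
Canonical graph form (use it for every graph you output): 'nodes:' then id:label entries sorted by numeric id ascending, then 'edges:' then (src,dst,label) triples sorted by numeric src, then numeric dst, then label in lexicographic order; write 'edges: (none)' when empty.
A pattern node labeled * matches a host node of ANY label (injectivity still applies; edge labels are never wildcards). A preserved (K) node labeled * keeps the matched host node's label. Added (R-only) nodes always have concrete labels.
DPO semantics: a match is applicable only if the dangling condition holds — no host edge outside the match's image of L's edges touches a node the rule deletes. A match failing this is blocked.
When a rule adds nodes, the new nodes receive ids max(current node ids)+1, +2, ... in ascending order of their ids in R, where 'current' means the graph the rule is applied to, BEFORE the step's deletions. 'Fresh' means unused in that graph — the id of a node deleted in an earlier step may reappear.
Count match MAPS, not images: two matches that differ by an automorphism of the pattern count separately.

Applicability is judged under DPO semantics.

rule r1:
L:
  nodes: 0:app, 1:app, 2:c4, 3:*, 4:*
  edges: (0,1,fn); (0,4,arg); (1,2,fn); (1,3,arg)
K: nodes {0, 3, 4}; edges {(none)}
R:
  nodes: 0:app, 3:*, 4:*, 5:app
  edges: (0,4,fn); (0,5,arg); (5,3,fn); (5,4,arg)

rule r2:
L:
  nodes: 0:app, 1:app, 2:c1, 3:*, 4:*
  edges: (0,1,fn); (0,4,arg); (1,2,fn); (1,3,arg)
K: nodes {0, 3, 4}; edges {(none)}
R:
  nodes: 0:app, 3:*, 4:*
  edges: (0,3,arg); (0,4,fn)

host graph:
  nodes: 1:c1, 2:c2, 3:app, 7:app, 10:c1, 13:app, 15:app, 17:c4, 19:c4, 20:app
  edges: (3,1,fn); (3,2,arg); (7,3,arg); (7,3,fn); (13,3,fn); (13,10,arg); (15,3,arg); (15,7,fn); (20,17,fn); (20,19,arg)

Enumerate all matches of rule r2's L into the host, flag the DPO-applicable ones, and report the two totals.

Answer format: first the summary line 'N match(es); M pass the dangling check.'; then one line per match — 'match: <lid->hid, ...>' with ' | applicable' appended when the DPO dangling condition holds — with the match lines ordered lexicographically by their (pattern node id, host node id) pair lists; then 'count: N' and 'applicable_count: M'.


1 match(es); 0 pass the dangling check.
match: 0->13, 1->3, 2->1, 3->2, 4->10
count: 1
applicable_count: 0


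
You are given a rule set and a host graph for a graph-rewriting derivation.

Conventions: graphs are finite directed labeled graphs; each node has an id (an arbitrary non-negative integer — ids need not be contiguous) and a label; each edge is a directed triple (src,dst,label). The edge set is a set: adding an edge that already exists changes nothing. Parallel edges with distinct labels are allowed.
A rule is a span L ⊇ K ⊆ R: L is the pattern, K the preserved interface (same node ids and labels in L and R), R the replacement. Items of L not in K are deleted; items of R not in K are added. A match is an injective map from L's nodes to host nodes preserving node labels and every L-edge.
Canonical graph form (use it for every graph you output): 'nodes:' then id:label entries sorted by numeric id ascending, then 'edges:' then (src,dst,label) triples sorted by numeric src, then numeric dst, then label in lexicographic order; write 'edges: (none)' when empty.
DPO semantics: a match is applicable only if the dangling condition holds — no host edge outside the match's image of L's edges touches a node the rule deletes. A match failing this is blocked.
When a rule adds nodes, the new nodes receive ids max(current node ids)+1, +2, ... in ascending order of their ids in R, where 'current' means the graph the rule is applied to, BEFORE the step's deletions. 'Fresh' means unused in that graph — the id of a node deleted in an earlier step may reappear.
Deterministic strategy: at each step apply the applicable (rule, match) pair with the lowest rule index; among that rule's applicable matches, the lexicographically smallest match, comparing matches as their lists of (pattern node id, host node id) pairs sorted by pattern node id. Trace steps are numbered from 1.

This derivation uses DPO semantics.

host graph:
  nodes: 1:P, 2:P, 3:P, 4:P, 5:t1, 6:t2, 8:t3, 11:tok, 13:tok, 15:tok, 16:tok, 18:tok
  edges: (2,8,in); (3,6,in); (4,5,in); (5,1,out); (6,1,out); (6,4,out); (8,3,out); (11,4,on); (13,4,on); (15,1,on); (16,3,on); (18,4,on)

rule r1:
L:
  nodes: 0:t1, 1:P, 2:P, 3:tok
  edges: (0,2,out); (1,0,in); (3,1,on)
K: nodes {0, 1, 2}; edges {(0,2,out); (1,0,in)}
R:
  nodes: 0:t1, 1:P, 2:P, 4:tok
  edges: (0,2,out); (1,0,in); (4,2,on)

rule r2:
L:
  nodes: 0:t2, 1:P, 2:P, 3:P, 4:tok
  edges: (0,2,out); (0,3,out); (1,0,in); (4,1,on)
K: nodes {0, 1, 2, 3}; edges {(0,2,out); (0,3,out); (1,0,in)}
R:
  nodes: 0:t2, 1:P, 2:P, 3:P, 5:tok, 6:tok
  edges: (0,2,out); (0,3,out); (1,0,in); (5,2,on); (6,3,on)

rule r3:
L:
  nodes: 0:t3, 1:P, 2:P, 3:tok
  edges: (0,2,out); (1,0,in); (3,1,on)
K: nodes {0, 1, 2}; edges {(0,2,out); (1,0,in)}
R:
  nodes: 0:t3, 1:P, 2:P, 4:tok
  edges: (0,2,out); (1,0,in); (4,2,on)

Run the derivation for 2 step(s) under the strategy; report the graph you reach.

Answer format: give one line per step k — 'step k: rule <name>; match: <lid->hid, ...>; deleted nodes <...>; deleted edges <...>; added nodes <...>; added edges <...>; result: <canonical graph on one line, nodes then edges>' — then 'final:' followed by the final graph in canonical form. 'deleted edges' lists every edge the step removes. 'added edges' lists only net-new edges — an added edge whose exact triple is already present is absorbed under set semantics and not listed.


step 1: rule r1; match: 0->5, 1->4, 2->1, 3->11; deleted nodes 11; deleted edges (11,4,on); added nodes 19; added edges (19,1,on); result: nodes: 1:P, 2:P, 3:P, 4:P, 5:t1, 6:t2, 8:t3, 13:tok, 15:tok, 16:tok, 18:tok, 19:tok edges: (2,8,in); (3,6,in); (4,5,in); (5,1,out); (6,1,out); (6,4,out); (8,3,out); (13,4,on); (15,1,on); (16,3,on); (18,4,on); (19,1,on)
step 2: rule r1; match: 0->5, 1->4, 2->1, 3->13; deleted nodes 13; deleted edges (13,4,on); added nodes 20; added edges (20,1,on); result: nodes: 1:P, 2:P, 3:P, 4:P, 5:t1, 6:t2, 8:t3, 15:tok, 16:tok, 18:tok, 19:tok, 20:tok edges: (2,8,in); (3,6,in); (4,5,in); (5,1,out); (6,1,out); (6,4,out); (8,3,out); (15,1,on); (16,3,on); (18,4,on); (19,1,on); (20,1,on)
final:
nodes: 1:P, 2:P, 3:P, 4:P, 5:t1, 6:t2, 8:t3, 15:tok, 16:tok, 18:tok, 19:tok, 20:tok
edges: (2,8,in); (3,6,in); (4,5,in); (5,1,out); (6,1,out); (6,4,out); (8,3,out); (15,1,on); (16,3,on); (18,4,on); (19,1,on); (20,1,on)


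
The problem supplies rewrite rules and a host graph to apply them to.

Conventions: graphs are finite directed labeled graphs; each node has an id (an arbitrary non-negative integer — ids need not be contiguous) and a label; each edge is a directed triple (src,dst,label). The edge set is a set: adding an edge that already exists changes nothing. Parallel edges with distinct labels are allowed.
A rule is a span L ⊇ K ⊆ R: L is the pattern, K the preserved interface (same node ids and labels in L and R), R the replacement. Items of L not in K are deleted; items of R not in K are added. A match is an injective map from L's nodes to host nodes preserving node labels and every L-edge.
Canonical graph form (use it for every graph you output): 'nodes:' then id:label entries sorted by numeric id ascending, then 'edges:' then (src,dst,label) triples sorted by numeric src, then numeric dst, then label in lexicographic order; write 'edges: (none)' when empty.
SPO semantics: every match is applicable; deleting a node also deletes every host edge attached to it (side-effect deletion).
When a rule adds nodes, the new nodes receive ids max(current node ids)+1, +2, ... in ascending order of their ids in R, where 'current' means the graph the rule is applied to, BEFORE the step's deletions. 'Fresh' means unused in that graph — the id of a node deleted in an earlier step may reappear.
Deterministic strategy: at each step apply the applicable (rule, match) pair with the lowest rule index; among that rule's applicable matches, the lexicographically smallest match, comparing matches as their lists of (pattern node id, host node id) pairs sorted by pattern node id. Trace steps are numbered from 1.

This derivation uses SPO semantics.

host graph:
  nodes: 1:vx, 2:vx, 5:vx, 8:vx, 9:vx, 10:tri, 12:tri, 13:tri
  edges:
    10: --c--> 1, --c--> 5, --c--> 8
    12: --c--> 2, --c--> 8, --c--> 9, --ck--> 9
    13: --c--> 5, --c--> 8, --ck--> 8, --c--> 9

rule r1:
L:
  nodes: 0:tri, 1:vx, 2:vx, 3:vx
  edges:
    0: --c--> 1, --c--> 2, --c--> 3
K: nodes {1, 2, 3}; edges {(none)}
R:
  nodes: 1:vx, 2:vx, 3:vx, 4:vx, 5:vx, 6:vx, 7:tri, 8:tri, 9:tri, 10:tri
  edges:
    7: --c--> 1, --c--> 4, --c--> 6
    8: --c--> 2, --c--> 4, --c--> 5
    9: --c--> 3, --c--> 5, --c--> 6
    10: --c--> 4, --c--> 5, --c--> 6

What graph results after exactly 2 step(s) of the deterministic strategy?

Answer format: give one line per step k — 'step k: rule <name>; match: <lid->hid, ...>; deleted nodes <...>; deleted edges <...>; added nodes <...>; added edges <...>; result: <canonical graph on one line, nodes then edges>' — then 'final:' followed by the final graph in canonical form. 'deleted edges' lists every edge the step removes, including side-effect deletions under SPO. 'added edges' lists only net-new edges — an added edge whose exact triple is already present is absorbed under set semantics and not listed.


step 1: rule r1; match: 0->10, 1->1, 2->5, 3->8; deleted nodes 10; deleted edges (10,1,c); (10,5,c); (10,8,c); added nodes 14, 15, 16, 17, 18, 19, 20; added edges (17,1,c); (17,14,c); (17,16,c); (18,5,c); (18,14,c); (18,15,c); (19,8,c); (19,15,c); (19,16,c); (20,14,c); (20,15,c); (20,16,c); result: nodes: 1:vx, 2:vx, 5:vx, 8:vx, 9:vx, 12:tri, 13:tri, 14:vx, 15:vx, 16:vx, 17:tri, 18:tri, 19:tri, 20:tri edges: (12,2,c); (12,8,c); (12,9,c); (12,9,ck); (13,5,c); (13,8,c); (13,8,ck); (13,9,c); (17,1,c); (17,14,c); (17,16,c); (18,5,c); (18,14,c); (18,15,c); (19,8,c); (19,15,c); (19,16,c); (20,14,c); (20,15,c); (20,16,c)
step 2: rule r1; match: 0->12, 1->2, 2->8, 3->9; deleted nodes 12; deleted edges (12,2,c); (12,8,c); (12,9,c); (12,9,ck); added nodes 21, 22, 23, 24, 25, 26, 27; added edges (24,2,c); (24,21,c); (24,23,c); (25,8,c); (25,21,c); (25,22,c); (26,9,c); (26,22,c); (26,23,c); (27,21,c); (27,22,c); (27,23,c); result: nodes: 1:vx, 2:vx, 5:vx, 8:vx, 9:vx, 13:tri, 14:vx, 15:vx, 16:vx, 17:tri, 18:tri, 19:tri, 20:tri, 21:vx, 22:vx, 23:vx, 24:tri, 25:tri, 26:tri, 27:tri edges: (13,5,c); (13,8,c); (13,8,ck); (13,9,c); (17,1,c); (17,14,c); (17,16,c); (18,5,c); (18,14,c); (18,15,c); (19,8,c); (19,15,c); (19,16,c); (20,14,c); (20,15,c); (20,16,c); (24,2,c); (24,21,c); (24,23,c); (25,8,c); (25,21,c); (25,22,c); (26,9,c); (26,22,c); (26,23,c); (27,21,c); (27,22,c); (27,23,c)
final:
nodes: 1:vx, 2:vx, 5:vx, 8:vx, 9:vx, 13:tri, 14:vx, 15:vx, 16:vx, 17:tri, 18:tri, 19:tri, 20:tri, 21:vx, 22:vx, 23:vx, 24:tri, 25:tri, 26:tri, 27:tri
edges: (13,5,c); (13,8,c); (13,8,ck); (13,9,c); (17,1,c); (17,14,c); (17,16,c); (18,5,c); (18,14,c); (18,15,c); (19,8,c); (19,15,c); (19,16,c); (20,14,c); (20,15,c); (20,16,c); (24,2,c); (24,21,c); (24,23,c); (25,8,c); (25,21,c); (25,22,c); (26,9,c); (26,22,c); (26,23,c); (27,21,c); (27,22,c); (27,23,c)
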